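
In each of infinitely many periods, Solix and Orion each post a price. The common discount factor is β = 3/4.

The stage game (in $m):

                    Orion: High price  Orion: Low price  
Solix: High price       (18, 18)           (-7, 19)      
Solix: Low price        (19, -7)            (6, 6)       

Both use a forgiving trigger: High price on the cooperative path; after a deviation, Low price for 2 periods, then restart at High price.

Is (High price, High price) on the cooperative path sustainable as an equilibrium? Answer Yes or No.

Yes

A one-shot deviation gives 19 now, then 6 for 2 periods, then back to 18.
Gain from deviating: (19−18) today; loss: (18−6) in each of the next 2 periods.
No-deviation condition: (18−6)(β+…+β^2) ≥ 19−18, i.e. β+…+β^2 ≥ 1/12.
At β = 3/4: β+…+β^2 = 1.3125 ≥ 0.0833.
So cooperation is sustainable.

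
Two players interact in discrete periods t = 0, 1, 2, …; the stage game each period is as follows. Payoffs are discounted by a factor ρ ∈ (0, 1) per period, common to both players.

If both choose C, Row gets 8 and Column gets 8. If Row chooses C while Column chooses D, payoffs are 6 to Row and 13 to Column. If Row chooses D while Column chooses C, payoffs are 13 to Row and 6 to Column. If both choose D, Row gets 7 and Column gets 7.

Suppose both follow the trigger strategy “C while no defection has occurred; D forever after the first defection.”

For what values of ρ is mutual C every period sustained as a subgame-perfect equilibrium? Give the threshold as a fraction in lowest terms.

5/6

Cooperation forever yields 8 each period: 8/(1−ρ).
Deviating yields 13 once, then 7 forever: 13 + 7ρ/(1−ρ).
No profitable deviation requires 8/(1−ρ) ≥ 13 + 7ρ/(1−ρ).
Multiplying by (1−ρ): 8 ≥ 13(1−ρ) + 7ρ = 13 − 6ρ.
So 6ρ ≥ 5, i.e. ρ ≥ 5/6.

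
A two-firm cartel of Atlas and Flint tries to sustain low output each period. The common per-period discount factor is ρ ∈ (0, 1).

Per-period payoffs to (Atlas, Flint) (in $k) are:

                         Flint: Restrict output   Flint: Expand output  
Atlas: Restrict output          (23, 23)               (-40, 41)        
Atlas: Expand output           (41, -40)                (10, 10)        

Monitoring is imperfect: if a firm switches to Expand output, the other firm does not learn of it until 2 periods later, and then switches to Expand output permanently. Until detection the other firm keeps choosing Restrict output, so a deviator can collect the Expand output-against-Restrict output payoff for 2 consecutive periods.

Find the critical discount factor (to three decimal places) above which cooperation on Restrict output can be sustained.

The best deviation is to choose Expand output for all 2 undetected periods, earning 41 each, then 10 forever once detected.
Deviation value: 41(1−ρ^2)/(1−ρ) + 10ρ^2/(1−ρ); cooperation value: 23/(1−ρ).
IC: 23 ≥ 41(1−ρ^2) + 10ρ^2 = 41 − 31ρ^2.
So ρ^2 ≥ 18/31, giving ρ ≥ (18/31)^(1/2) ≈ 0.762.

0.762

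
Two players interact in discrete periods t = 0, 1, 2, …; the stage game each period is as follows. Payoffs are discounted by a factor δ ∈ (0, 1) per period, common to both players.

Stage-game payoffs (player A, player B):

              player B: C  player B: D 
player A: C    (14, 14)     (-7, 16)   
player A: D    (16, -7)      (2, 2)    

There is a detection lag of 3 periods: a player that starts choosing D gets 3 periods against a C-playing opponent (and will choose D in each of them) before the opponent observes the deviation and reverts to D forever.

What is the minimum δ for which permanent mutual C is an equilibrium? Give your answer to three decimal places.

0.523

Deviating for the 3 undetected periods gains 16−14 = 2 per period over cooperation, then loses 14−2 = 12 per period forever once punishment starts.
Gain: 2(1 + δ + … + δ^2); loss: 12·δ^3/(1−δ).
No profitable deviation ⇔ 2(1−δ^3) ≤ 12·δ^3, i.e. δ^3 ≥ 2/(2+12) = 1/7.
Hence δ ≥ (1/7)^(1/3) ≈ 0.523.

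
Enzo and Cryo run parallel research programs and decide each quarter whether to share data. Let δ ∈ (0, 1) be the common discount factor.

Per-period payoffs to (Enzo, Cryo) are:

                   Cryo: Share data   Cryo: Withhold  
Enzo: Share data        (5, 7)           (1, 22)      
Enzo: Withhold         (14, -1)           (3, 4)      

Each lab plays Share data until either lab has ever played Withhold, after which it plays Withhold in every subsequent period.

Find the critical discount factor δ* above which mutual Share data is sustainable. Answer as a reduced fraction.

5/6

For Enzo: deviation gain 14−5 = 9, per-period punishment loss 5−3 = 2. IC gives δ ≥ 9/11.
For Cryo: gain 15, loss 3 per period, so δ ≥ 15/18 = 5/6.
The tighter constraint is Cryo's, so cooperation needs δ ≥ 5/6.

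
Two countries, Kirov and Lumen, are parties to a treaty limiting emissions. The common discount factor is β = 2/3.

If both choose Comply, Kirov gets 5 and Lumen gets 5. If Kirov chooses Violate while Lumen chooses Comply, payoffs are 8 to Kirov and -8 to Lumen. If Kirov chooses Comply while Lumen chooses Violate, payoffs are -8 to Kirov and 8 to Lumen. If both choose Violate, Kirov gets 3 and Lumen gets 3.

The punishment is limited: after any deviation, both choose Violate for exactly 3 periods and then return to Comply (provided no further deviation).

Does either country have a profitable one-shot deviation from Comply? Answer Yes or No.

Yes

Comparing payoff streams over the 4 periods until play realigns: cooperate → 5(1+β+…+β^3); deviate → 8 + 3(β+…+β^3).
Cooperation is sustained iff (5−3)(β+…+β^3) ≥ 8−5.
β+…+β^3 = 2/3·(1−(2/3)^3)/(1−2/3) = 1.4074, and (8−5)/(5−3) = 1.5000.
1.4074 < 1.5000, so cooperation is not sustainable.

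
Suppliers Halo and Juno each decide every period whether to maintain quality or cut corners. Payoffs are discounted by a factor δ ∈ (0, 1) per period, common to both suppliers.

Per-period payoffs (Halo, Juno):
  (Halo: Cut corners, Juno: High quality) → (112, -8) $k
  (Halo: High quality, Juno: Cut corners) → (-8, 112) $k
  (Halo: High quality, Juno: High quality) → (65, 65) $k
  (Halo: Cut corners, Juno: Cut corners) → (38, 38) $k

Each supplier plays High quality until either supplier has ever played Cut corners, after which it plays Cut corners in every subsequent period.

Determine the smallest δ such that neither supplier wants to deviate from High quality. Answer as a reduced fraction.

One-period gain from deviating is 112 − 65 = 47. The loss is 65 − 38 = 27 in every subsequent period, with present value 27·δ/(1−δ).
Deviation is unprofitable when 27·δ/(1−δ) ≥ 47, i.e. δ/(1−δ) ≥ 47/27.
Equivalently δ ≥ 47/(47+27) = 47/74.

47/74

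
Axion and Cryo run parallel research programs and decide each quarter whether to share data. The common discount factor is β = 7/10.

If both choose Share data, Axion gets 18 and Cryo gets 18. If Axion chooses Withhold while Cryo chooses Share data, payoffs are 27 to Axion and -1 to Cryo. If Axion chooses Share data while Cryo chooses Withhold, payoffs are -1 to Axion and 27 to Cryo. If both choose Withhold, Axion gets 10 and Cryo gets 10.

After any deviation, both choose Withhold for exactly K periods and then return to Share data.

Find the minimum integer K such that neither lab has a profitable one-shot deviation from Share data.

2

IC: β(1−β^K)/(1−β) ≥ (27−18)/(18−10) = 9/8.
With β = 7/10: need 1 − β^K ≥ 9/8·(1−7/10)/(7/10), i.e. β^K ≤ 0.5179.
Since (7/10)^1 = 0.7000 and (7/10)^2 = 0.4900, the smallest such K is 2.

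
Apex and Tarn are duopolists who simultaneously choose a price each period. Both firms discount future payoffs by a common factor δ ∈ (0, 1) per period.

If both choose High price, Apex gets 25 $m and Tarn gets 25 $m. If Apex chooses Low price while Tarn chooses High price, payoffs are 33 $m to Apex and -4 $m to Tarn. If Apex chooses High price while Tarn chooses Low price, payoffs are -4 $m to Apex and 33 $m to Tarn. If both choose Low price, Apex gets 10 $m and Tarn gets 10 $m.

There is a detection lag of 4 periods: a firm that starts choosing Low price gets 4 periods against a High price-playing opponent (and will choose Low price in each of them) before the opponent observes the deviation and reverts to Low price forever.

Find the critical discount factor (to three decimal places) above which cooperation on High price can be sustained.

A deviator earns 33 for 4 periods, then 10 forever; cooperating earns 25 forever. Multiplying the IC by (1−δ):
25 ≥ 33(1−δ^4) + 10δ^4, so 23·δ^4 ≥ 8 and δ^4 ≥ 8/23.
δ ≥ (8/23)^(1/4) ≈ 0.768.

0.768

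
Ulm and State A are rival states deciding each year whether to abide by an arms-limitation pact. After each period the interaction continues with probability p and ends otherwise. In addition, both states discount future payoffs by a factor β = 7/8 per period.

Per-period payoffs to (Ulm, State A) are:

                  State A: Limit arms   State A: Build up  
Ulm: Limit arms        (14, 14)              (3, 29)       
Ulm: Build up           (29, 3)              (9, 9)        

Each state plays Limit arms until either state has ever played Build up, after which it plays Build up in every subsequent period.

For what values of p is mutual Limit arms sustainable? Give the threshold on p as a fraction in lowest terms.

With continuation probability p and discount β, the effective per-period discount factor is βp.
Grim-trigger IC: βp ≥ (29−14)/(29−9) = 3/4.
So p ≥ (3/4)/(7/8) = 6/7.

6/7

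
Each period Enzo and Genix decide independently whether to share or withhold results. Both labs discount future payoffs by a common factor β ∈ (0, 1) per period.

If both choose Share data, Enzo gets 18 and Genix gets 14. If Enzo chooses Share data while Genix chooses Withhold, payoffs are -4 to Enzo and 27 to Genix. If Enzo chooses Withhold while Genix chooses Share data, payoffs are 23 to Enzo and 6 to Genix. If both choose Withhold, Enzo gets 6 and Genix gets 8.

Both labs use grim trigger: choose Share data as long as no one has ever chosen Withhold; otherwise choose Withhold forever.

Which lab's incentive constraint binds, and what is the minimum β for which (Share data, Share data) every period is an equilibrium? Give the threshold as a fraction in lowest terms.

Enzo's threshold: (23−18)/(23−6) = 5/17.
Genix's threshold: (27−14)/(27−8) = 13/19.
5/17 < 13/19, so Genix binds and β* = 13/19.

Genix; β ≥ 13/19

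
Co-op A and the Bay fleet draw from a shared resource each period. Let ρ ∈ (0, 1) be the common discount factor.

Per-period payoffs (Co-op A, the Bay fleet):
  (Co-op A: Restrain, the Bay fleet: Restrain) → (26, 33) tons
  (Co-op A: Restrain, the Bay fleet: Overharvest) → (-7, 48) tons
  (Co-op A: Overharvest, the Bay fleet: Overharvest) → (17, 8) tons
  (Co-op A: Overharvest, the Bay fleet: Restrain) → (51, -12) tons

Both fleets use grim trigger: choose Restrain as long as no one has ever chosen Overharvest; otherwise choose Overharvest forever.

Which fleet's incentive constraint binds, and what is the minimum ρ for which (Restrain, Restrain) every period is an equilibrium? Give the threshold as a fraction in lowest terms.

Co-op A: cooperation gives 26 each period; deviation gives 51 once then 17 forever.
  26/(1−ρ) ≥ 51 + 17ρ/(1−ρ) ⇒ ρ ≥ 25/34.
the Bay fleet: cooperation gives 33 each period; deviation gives 48 once then 8 forever.
  ρ ≥ 15/40 = 3/8.
Both must hold, so the binding constraint is Co-op A's: ρ ≥ 25/34.

Co-op A; ρ ≥ 25/34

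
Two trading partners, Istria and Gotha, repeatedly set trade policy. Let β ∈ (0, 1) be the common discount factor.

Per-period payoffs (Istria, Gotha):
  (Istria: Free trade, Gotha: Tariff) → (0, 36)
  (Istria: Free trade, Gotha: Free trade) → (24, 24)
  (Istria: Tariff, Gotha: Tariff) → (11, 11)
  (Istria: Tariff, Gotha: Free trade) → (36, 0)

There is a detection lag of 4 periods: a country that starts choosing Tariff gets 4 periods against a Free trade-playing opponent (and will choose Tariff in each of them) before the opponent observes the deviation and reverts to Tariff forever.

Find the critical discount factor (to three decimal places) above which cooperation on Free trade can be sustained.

0.832

The best deviation is to choose Tariff for all 4 undetected periods, earning 36 each, then 11 forever once detected.
Deviation value: 36(1−β^4)/(1−β) + 11β^4/(1−β); cooperation value: 24/(1−β).
IC: 24 ≥ 36(1−β^4) + 11β^4 = 36 − 25β^4.
So β^4 ≥ 12/25, giving β ≥ (12/25)^(1/4) ≈ 0.832.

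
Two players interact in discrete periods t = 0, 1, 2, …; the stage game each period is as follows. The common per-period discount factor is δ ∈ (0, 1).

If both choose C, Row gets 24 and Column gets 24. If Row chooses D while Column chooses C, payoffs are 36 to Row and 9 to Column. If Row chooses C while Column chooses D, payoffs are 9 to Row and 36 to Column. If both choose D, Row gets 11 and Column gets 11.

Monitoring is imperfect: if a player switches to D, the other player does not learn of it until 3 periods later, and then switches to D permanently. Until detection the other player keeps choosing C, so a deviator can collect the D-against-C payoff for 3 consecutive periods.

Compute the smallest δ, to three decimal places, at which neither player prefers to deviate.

Deviating for the 3 undetected periods gains 36−24 = 12 per period over cooperation, then loses 24−11 = 13 per period forever once punishment starts.
Gain: 12(1 + δ + … + δ^2); loss: 13·δ^3/(1−δ).
No profitable deviation ⇔ 12(1−δ^3) ≤ 13·δ^3, i.e. δ^3 ≥ 12/(12+13) = 12/25.
Hence δ ≥ (12/25)^(1/3) ≈ 0.783.

0.783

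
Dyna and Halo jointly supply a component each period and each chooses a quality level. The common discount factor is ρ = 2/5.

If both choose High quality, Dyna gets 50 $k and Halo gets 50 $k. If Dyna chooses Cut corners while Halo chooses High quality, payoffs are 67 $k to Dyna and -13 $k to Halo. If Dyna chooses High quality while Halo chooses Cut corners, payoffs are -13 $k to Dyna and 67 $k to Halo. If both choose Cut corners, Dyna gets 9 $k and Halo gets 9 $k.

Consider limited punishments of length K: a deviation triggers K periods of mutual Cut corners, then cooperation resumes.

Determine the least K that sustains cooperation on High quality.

IC: ρ(1−ρ^K)/(1−ρ) ≥ (67−50)/(50−9) = 17/41.
With ρ = 2/5: need 1 − ρ^K ≥ 17/41·(1−2/5)/(2/5), i.e. ρ^K ≤ 0.3780.
Since (2/5)^1 = 0.4000 and (2/5)^2 = 0.1600, the smallest such K is 2.

2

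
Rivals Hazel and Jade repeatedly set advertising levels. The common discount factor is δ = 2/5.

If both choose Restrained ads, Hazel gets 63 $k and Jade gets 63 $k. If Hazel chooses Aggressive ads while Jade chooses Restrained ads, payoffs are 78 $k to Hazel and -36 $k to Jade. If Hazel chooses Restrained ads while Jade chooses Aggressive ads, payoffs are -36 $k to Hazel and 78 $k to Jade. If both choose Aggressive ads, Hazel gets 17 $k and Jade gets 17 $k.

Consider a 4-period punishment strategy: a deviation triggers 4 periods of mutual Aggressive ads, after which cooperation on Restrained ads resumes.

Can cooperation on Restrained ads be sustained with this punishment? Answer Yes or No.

Yes

Comparing payoff streams over the 5 periods until play realigns: cooperate → 63(1+δ+…+δ^4); deviate → 78 + 17(δ+…+δ^4).
Cooperation is sustained iff (63−17)(δ+…+δ^4) ≥ 78−63.
δ+…+δ^4 = 2/5·(1−(2/5)^4)/(1−2/5) = 0.6496, and (78−63)/(63−17) = 0.3261.
0.6496 ≥ 0.3261, so cooperation is sustainable.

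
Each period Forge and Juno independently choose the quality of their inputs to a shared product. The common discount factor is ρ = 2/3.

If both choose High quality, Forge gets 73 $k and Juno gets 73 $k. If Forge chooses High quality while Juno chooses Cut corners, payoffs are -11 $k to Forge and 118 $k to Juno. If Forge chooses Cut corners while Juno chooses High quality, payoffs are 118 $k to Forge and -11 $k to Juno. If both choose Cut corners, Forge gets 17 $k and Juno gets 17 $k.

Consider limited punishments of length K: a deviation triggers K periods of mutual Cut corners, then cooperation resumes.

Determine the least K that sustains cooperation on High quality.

2

IC: ρ(1−ρ^K)/(1−ρ) ≥ (118−73)/(73−17) = 45/56.
With ρ = 2/3: need 1 − ρ^K ≥ 45/56·(1−2/3)/(2/3), i.e. ρ^K ≤ 0.5982.
Since (2/3)^1 = 0.6667 and (2/3)^2 = 0.4444, the smallest such K is 2.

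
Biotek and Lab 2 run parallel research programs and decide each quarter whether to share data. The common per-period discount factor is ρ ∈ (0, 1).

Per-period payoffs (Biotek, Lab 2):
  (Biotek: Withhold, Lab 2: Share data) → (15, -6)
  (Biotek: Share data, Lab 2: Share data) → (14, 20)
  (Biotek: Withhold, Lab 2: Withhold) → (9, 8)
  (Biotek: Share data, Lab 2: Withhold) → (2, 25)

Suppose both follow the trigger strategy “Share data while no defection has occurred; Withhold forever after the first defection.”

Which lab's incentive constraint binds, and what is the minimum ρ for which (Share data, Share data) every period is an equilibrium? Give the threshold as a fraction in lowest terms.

For Biotek: deviation gain 15−14 = 1, per-period punishment loss 14−9 = 5. IC gives ρ ≥ 1/6.
For Lab 2: gain 5, loss 12 per period, so ρ ≥ 5/17.
The tighter constraint is Lab 2's, so cooperation needs ρ ≥ 5/17.

Lab 2; ρ ≥ 5/17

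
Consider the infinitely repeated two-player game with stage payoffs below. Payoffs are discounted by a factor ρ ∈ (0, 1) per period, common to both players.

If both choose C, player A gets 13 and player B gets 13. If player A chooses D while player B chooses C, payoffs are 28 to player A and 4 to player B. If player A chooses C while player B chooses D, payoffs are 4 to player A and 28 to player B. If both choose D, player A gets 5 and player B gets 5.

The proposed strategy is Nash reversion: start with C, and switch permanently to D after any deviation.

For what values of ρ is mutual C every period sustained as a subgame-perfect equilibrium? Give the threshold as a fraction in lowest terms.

Cooperation forever yields 13 each period: 13/(1−ρ).
Deviating yields 28 once, then 5 forever: 28 + 5ρ/(1−ρ).
No profitable deviation requires 13/(1−ρ) ≥ 28 + 5ρ/(1−ρ).
Multiplying by (1−ρ): 13 ≥ 28(1−ρ) + 5ρ = 28 − 23ρ.
So 23ρ ≥ 15, i.e. ρ ≥ 15/23.

15/23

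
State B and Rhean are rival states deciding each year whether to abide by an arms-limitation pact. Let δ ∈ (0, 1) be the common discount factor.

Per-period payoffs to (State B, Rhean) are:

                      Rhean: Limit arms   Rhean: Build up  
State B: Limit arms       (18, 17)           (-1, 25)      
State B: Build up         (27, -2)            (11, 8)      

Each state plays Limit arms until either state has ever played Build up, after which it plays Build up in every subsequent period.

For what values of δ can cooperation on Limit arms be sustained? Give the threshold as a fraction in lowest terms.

State B: cooperation gives 18 each period; deviation gives 27 once then 11 forever.
  18/(1−δ) ≥ 27 + 11δ/(1−δ) ⇒ δ ≥ 9/16.
Rhean: cooperation gives 17 each period; deviation gives 25 once then 8 forever.
  δ ≥ 8/17.
Both must hold, so the binding constraint is State B's: δ ≥ 9/16.

9/16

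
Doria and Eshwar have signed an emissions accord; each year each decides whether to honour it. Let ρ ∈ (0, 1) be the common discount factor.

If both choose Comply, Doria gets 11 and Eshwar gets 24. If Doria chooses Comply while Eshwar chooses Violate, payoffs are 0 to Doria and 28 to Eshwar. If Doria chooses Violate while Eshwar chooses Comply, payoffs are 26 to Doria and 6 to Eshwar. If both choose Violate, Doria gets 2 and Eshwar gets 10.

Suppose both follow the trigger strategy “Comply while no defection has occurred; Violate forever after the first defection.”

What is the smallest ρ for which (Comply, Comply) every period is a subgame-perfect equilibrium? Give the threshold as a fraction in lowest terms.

5/8

For Doria: deviation gain 26−11 = 15, per-period punishment loss 11−2 = 9. IC gives ρ ≥ 15/24 = 5/8.
For Eshwar: gain 4, loss 14 per period, so ρ ≥ 4/18 = 2/9.
The tighter constraint is Doria's, so cooperation needs ρ ≥ 5/8.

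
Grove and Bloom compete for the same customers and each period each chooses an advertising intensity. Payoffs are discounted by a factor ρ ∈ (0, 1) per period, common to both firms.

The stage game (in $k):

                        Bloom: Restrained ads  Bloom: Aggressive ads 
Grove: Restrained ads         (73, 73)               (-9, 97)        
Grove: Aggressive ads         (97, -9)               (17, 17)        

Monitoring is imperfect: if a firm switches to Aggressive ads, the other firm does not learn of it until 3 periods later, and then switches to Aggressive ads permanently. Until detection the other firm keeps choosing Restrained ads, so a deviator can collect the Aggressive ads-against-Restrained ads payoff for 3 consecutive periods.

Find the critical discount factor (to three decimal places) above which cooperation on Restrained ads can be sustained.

0.669

Deviating for the 3 undetected periods gains 97−73 = 24 per period over cooperation, then loses 73−17 = 56 per period forever once punishment starts.
Gain: 24(1 + ρ + … + ρ^2); loss: 56·ρ^3/(1−ρ).
No profitable deviation ⇔ 24(1−ρ^3) ≤ 56·ρ^3, i.e. ρ^3 ≥ 24/(24+56) = 3/10.
Hence ρ ≥ (3/10)^(1/3) ≈ 0.669.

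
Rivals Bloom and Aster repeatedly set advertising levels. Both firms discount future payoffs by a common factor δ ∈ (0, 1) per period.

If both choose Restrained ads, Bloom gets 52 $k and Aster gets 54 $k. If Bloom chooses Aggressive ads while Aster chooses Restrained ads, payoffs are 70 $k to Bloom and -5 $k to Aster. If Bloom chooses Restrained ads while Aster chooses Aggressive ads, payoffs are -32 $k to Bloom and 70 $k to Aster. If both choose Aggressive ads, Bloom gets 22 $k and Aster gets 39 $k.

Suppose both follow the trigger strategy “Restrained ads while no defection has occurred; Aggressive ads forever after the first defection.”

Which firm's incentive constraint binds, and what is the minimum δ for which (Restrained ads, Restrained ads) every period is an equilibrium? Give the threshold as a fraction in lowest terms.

Bloom: cooperation gives 52 each period; deviation gives 70 once then 22 forever.
  52/(1−δ) ≥ 70 + 22δ/(1−δ) ⇒ δ ≥ 18/48 = 3/8.
Aster: cooperation gives 54 each period; deviation gives 70 once then 39 forever.
  δ ≥ 16/31.
Both must hold, so the binding constraint is Aster's: δ ≥ 16/31.

Aster; δ ≥ 16/31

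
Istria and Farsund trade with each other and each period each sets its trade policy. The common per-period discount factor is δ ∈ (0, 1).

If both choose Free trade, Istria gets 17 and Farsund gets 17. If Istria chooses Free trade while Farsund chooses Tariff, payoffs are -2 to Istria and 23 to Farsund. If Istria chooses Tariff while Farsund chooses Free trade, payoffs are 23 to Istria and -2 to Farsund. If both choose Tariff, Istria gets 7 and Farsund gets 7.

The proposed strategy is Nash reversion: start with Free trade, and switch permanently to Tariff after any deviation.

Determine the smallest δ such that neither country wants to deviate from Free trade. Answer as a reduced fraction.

17/(1−δ) ≥ 23 + 7δ/(1−δ)
17 ≥ 23 − 16δ
δ ≥ 6/16 = 3/8.

3/8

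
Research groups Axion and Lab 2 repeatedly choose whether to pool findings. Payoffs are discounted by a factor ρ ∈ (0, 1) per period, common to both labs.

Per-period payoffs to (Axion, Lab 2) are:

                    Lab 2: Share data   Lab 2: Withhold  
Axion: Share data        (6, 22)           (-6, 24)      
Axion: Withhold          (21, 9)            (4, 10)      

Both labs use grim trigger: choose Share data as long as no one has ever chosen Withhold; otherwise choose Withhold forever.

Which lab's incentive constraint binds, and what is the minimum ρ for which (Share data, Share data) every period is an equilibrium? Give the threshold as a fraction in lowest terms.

Axion; ρ ≥ 15/17

Axion's threshold: (21−6)/(21−4) = 15/17.
Lab 2's threshold: (24−22)/(24−10) = 1/7.
15/17 > 1/7, so Axion binds and ρ* = 15/17.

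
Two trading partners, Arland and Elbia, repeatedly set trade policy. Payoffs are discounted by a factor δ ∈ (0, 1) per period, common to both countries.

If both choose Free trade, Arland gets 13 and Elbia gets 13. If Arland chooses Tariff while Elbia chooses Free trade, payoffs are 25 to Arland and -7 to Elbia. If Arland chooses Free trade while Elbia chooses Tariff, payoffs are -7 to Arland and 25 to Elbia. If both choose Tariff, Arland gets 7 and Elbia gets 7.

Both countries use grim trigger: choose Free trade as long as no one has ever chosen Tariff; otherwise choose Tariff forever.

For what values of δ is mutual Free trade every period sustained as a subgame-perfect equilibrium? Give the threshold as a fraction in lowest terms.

Cooperation forever yields 13 each period: 13/(1−δ).
Deviating yields 25 once, then 7 forever: 25 + 7δ/(1−δ).
No profitable deviation requires 13/(1−δ) ≥ 25 + 7δ/(1−δ).
Multiplying by (1−δ): 13 ≥ 25(1−δ) + 7δ = 25 − 18δ.
So 18δ ≥ 12, i.e. δ ≥ 12/18 = 2/3.

2/3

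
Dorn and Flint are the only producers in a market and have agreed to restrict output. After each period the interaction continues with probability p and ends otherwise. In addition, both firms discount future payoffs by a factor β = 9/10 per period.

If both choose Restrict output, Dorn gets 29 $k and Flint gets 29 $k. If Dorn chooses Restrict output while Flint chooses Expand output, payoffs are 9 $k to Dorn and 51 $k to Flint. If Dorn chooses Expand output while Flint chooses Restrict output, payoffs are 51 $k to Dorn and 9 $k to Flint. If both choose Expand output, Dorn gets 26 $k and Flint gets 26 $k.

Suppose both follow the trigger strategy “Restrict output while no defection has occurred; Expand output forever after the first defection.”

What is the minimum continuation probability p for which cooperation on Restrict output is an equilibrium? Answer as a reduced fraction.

With continuation probability p and discount β, the effective per-period discount factor is βp.
Grim-trigger IC: βp ≥ (51−29)/(51−26) = 22/25.
So p ≥ (22/25)/(9/10) = 44/45.

44/45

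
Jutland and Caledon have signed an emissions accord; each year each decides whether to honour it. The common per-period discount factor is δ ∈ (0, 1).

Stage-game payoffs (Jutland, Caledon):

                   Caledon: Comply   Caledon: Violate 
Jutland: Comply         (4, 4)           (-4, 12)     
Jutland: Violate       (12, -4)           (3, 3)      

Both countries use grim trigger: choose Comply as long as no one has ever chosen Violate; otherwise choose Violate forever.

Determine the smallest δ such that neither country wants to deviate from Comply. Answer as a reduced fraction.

One-period gain from deviating is 12 − 4 = 8. The loss is 4 − 3 = 1 in every subsequent period, with present value 1·δ/(1−δ).
Deviation is unprofitable when 1·δ/(1−δ) ≥ 8, i.e. δ/(1−δ) ≥ 8.
Equivalently δ ≥ 8/(8+1) = 8/9.

8/9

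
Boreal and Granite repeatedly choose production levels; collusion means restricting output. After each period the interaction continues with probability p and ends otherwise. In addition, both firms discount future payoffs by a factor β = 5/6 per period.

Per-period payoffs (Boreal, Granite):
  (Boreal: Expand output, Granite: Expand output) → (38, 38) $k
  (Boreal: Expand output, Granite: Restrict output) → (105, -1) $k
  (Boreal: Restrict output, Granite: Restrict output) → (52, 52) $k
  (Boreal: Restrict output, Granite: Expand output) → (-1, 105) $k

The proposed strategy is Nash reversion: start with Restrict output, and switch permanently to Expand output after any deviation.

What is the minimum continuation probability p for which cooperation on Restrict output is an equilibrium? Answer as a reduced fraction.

318/335

Expected continuation weight on next period's payoff is β·p = 5/6·p, which plays the role of the discount factor.
Cooperation requires 5/6·p ≥ (105−52)/(105−38) = 53/67, hence p ≥ 318/335.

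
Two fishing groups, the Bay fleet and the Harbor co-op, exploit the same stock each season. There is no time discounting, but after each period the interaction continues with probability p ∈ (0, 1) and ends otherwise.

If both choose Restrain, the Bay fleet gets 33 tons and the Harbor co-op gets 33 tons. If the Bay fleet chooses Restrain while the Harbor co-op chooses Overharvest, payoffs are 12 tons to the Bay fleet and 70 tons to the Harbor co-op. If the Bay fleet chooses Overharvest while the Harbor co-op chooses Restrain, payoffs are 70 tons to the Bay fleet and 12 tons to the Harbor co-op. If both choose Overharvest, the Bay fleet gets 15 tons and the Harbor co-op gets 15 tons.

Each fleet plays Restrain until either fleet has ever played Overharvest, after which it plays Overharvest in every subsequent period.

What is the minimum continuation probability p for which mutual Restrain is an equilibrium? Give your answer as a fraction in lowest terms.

With no time discounting, the continuation probability p plays the role of the discount factor.
Grim-trigger IC: 33/(1−p) ≥ 70 + 15p/(1−p) ⇒ p ≥ (70−33)/(70−15) = 37/55.

37/55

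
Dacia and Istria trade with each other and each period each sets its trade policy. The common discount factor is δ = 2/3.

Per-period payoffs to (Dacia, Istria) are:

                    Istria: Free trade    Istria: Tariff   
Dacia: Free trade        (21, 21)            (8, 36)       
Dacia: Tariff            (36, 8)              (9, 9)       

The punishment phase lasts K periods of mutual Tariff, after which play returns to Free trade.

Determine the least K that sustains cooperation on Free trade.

IC: δ(1−δ^K)/(1−δ) ≥ (36−21)/(21−9) = 5/4.
With δ = 2/3: need 1 − δ^K ≥ 5/4·(1−2/3)/(2/3), i.e. δ^K ≤ 0.3750.
Since (2/3)^2 = 0.4444 and (2/3)^3 = 0.2963, the smallest such K is 3.

3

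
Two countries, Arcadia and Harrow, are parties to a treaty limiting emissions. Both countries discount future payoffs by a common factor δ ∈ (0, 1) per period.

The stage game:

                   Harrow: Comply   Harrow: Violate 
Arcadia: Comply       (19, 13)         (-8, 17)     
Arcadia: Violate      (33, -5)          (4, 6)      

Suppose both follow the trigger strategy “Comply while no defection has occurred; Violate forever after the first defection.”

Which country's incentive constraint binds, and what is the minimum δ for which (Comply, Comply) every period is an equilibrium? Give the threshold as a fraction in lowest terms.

Arcadia; δ ≥ 14/29

Arcadia: cooperation gives 19 each period; deviation gives 33 once then 4 forever.
  19/(1−δ) ≥ 33 + 4δ/(1−δ) ⇒ δ ≥ 14/29.
Harrow: cooperation gives 13 each period; deviation gives 17 once then 6 forever.
  δ ≥ 4/11.
Both must hold, so the binding constraint is Arcadia's: δ ≥ 14/29.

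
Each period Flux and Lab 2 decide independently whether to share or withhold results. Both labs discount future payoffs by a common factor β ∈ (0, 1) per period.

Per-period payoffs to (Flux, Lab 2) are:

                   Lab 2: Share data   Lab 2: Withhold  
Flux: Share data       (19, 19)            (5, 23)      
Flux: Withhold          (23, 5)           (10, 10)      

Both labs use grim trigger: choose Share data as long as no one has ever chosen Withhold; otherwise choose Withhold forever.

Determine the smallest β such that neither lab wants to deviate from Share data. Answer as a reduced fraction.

4/13

19/(1−β) ≥ 23 + 10β/(1−β)
19 ≥ 23 − 13β
β ≥ 4/13.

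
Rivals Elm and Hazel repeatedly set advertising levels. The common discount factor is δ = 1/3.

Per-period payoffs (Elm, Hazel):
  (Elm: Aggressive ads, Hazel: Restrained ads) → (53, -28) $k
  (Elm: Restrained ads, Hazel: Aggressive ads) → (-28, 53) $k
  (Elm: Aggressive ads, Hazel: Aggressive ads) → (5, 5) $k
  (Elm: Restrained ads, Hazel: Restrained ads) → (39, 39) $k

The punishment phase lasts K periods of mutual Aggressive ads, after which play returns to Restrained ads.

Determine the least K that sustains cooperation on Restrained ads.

IC: δ(1−δ^K)/(1−δ) ≥ (53−39)/(39−5) = 7/17.
With δ = 1/3: need 1 − δ^K ≥ 7/17·(1−1/3)/(1/3), i.e. δ^K ≤ 0.1765.
Since (1/3)^1 = 0.3333 and (1/3)^2 = 0.1111, the smallest such K is 2.

2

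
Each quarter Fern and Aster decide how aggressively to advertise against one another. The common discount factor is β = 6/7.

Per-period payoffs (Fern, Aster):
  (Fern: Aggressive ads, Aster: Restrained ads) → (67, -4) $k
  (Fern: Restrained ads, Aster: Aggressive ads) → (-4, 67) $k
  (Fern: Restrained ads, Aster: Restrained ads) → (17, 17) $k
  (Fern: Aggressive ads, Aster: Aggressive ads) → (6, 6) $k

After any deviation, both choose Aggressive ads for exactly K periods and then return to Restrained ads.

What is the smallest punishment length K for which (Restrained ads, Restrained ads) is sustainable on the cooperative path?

10

IC: β(1−β^K)/(1−β) ≥ (67−17)/(17−6) = 50/11.
With β = 6/7: need 1 − β^K ≥ 50/11·(1−6/7)/(6/7), i.e. β^K ≤ 0.2424.
Since (6/7)^9 = 0.2497 and (6/7)^10 = 0.2141, the smallest such K is 10.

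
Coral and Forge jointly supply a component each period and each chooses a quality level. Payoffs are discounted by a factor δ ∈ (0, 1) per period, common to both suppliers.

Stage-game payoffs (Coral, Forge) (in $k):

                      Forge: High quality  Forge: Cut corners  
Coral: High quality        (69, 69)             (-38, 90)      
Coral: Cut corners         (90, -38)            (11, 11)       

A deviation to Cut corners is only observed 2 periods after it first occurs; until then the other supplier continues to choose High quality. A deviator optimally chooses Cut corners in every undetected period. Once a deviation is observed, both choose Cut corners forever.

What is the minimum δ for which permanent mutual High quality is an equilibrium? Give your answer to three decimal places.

0.516

The best deviation is to choose Cut corners for all 2 undetected periods, earning 90 each, then 11 forever once detected.
Deviation value: 90(1−δ^2)/(1−δ) + 11δ^2/(1−δ); cooperation value: 69/(1−δ).
IC: 69 ≥ 90(1−δ^2) + 11δ^2 = 90 − 79δ^2.
So δ^2 ≥ 21/79, giving δ ≥ (21/79)^(1/2) ≈ 0.516.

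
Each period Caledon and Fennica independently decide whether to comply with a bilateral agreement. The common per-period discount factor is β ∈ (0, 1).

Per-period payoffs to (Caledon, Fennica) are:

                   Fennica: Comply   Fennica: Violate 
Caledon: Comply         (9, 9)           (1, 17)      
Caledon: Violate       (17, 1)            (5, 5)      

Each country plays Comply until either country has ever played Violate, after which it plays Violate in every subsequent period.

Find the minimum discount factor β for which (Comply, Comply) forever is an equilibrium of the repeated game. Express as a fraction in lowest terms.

Under grim trigger the critical discount factor is (T−C)/(T−P) with T = 17, C = 9, P = 5.
β* = (17−9)/(17−5) = 8/12 = 2/3.

2/3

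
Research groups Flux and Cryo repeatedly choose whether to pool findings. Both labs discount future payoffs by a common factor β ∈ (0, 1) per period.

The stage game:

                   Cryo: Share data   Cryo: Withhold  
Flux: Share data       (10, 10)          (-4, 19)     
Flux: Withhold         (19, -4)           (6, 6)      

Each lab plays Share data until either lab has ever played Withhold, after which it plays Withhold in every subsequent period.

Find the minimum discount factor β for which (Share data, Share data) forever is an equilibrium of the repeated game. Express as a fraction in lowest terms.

One-period gain from deviating is 19 − 10 = 9. The loss is 10 − 6 = 4 in every subsequent period, with present value 4·β/(1−β).
Deviation is unprofitable when 4·β/(1−β) ≥ 9, i.e. β/(1−β) ≥ 9/4.
Equivalently β ≥ 9/(9+4) = 9/13.

9/13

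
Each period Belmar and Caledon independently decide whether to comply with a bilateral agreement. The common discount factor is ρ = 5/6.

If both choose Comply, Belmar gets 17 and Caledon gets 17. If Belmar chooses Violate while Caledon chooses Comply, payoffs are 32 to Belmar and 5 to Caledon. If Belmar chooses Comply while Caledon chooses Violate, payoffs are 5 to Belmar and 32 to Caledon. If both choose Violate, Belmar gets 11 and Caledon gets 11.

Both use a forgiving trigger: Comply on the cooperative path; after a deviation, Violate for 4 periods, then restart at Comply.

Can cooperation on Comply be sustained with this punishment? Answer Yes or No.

Yes

Comparing payoff streams over the 5 periods until play realigns: cooperate → 17(1+ρ+…+ρ^4); deviate → 32 + 11(ρ+…+ρ^4).
Cooperation is sustained iff (17−11)(ρ+…+ρ^4) ≥ 32−17.
ρ+…+ρ^4 = 5/6·(1−(5/6)^4)/(1−5/6) = 2.5887, and (32−17)/(17−11) = 2.5000.
2.5887 ≥ 2.5000, so cooperation is sustainable.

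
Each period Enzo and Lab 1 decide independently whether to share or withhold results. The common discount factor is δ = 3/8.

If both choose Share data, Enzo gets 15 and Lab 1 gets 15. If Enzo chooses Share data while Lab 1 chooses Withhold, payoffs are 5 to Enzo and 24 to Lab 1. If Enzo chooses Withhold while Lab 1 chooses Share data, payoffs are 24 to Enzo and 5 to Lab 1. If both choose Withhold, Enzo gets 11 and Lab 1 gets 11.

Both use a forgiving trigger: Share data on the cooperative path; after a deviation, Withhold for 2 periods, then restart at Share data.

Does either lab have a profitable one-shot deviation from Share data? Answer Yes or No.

Comparing payoff streams over the 3 periods until play realigns: cooperate → 15(1+δ+…+δ^2); deviate → 24 + 11(δ+…+δ^2).
Cooperation is sustained iff (15−11)(δ+…+δ^2) ≥ 24−15.
δ+…+δ^2 = 3/8·(1−(3/8)^2)/(1−3/8) = 0.5156, and (24−15)/(15−11) = 2.2500.
0.5156 < 2.2500, so cooperation is not sustainable.

Yes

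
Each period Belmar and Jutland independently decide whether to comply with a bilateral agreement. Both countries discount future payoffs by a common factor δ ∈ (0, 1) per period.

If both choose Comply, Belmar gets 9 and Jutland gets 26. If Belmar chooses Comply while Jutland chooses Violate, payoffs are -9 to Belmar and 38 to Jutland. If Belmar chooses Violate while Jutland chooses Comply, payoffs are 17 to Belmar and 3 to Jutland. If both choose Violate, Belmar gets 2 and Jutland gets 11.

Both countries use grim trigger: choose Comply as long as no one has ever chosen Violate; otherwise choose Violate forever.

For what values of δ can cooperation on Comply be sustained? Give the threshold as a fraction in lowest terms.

Belmar's threshold: (17−9)/(17−2) = 8/15.
Jutland's threshold: (38−26)/(38−11) = 4/9.
8/15 > 4/9, so Belmar binds and δ* = 8/15.

8/15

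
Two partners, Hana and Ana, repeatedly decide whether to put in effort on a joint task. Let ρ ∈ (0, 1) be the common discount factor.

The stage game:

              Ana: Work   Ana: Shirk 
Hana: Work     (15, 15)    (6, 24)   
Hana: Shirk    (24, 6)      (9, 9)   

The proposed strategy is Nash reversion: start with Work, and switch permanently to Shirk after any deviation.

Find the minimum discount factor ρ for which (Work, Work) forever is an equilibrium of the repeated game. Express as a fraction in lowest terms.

3/5

One-period gain from deviating is 24 − 15 = 9. The loss is 15 − 9 = 6 in every subsequent period, with present value 6·ρ/(1−ρ).
Deviation is unprofitable when 6·ρ/(1−ρ) ≥ 9, i.e. ρ/(1−ρ) ≥ 3/2.
Equivalently ρ ≥ 9/(9+6) = 3/5.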